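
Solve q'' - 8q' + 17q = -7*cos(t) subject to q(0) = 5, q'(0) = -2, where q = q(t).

Characteristic equation r² - 8r + 17 = 0 has discriminant (-8)² - 4·(17) = -4 < 0, so r = 4 ± i.
Hence q_h = C1*cos(t)*exp(4*t) + C2*exp(4*t)*sin(t).
Try q_p = A*cos(t) + B*sin(t). Substituting and equating the coefficients of cos(t) and sin(t) gives A = -7/20, B = 7/40, so q_p = -7*cos(t)/20 + 7*sin(t)/40.
General solution: q = -7*cos(t)/20 + 7*sin(t)/40 + C1*cos(t)*exp(4*t) + C2*exp(4*t)*sin(t).
Apply the initial conditions: q(0) = -7/20 + C1 = 5 and q'(0) = 7/40 + C2 + 4*C1 = -2. Solving gives C1 = 107/20, C2 = -943/40.

q = -7*cos(t)/20 + 7*sin(t)/40 - 943*exp(4*t)*sin(t)/40 + 107*cos(t)*exp(4*t)/20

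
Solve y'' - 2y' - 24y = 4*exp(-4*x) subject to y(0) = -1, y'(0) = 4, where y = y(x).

Characteristic equation r² - 2r - 24 = 0 factors as (r + 4)(r - 6) = 0, so r = -4, 6.
Hence y_h = C1*exp(-4*x) + C2*exp(6*x).
Since exp(-4*x) solves the homogeneous equation (r = -4 is a root of multiplicity 1), multiply the trial by x. Try y_p = A*x*exp(-4*x). Substituting into the equation and dividing by exp(-4*x) gives A = -2/5, so y_p = -2*x*exp(-4*x)/5.
General solution: y = C1*exp(-4*x) + C2*exp(6*x) - 2*x*exp(-4*x)/5.
Apply the initial conditions: y(0) = C1 + C2 = -1 and y'(0) = -2/5 - 4*C1 + 6*C2 = 4. Solving gives C1 = -26/25, C2 = 1/25.

y = -26*exp(-4*x)/25 + exp(6*x)/25 - 2*x*exp(-4*x)/5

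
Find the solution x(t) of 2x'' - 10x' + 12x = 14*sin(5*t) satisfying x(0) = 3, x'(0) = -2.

x = -237*exp(3*t)/34 - 133*sin(5*t)/986 + 175*cos(5*t)/986 + 284*exp(2*t)/29

Divide through by 2: x'' - 5x' + 6x = 7*sin(5*t).
Characteristic equation r² - 5r + 6 = 0 factors as (r - 3)(r - 2) = 0, so r = 3, 2.
Hence x_h = C1*exp(3*t) + C2*exp(2*t).
Try x_p = A*cos(5*t) + B*sin(5*t). Substituting and equating the coefficients of cos(5t) and sin(5t) gives A = 175/986, B = -133/986, so x_p = -133*sin(5*t)/986 + 175*cos(5*t)/986.
General solution: x = -133*sin(5*t)/986 + 175*cos(5*t)/986 + C1*exp(3*t) + C2*exp(2*t).
Apply the initial conditions: x(0) = 175/986 + C1 + C2 = 3 and x'(0) = -665/986 + 2*C2 + 3*C1 = -2. Solving gives C1 = -237/34, C2 = 284/29.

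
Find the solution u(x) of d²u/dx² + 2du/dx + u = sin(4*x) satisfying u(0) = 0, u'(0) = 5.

Characteristic equation r² + 2r + 1 = 0 has discriminant (2)² - 4·(1) = 0, so r = -1 is a repeated root.
Hence u_h = (C1 + C2*x)*exp(-x).
Try u_p = A*cos(4*x) + B*sin(4*x). Substituting and equating the coefficients of cos(4x) and sin(4x) gives A = -8/289, B = -15/289, so u_p = -15*sin(4*x)/289 - 8*cos(4*x)/289.
General solution: u = -15*sin(4*x)/289 - 8*cos(4*x)/289 + C1*exp(-x) + C2*x*exp(-x).
Apply the initial conditions: u(0) = -8/289 + C1 = 0 and u'(0) = -60/289 + C2 - C1 = 5. Solving gives C1 = 8/289, C2 = 89/17.

u = -15*sin(4*x)/289 - 8*cos(4*x)/289 + 8*exp(-x)/289 + 89*x*exp(-x)/17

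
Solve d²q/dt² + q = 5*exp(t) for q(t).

Characteristic equation r² + 1 = 0 has discriminant (0)² - 4·(1) = -4 < 0, so r = ± i.
Hence q_h = C1*cos(t) + C2*sin(t).
Try q_p = A*exp(t). Substituting into the equation and dividing by exp(t) gives A = 5/2, so q_p = 5*exp(t)/2.

q = 5*exp(t)/2 + C1*cos(t) + C2*sin(t)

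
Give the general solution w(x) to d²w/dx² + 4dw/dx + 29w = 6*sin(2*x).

w = -48*cos(2*x)/689 + 150*sin(2*x)/689 + C1*cos(5*x)*exp(-2*x) + C2*exp(-2*x)*sin(5*x)

Characteristic equation r² + 4r + 29 = 0 has discriminant (4)² - 4·(29) = -100 < 0, so r = -2 ± 5i.
Hence w_h = C1*cos(5*x)*exp(-2*x) + C2*exp(-2*x)*sin(5*x).
Try w_p = A*cos(2*x) + B*sin(2*x). Substituting and equating the coefficients of cos(2x) and sin(2x) gives A = -48/689, B = 150/689, so w_p = -48*cos(2*x)/689 + 150*sin(2*x)/689.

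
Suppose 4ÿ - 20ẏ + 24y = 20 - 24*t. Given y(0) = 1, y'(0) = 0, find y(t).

y = -t - exp(3*t) + 2*exp(2*t)

Divide through by 4: y'' - 5y' + 6y = 5 - 6*t.
Characteristic equation r² - 5r + 6 = 0 factors as (r - 2)(r - 3) = 0, so r = 2, 3.
Hence y_h = C1*exp(2*t) + C2*exp(3*t).
For the particular solution try y_p = A0 + A1*t. Substituting and matching coefficients of each power of t gives A0 = 0, A1 = -1, so y_p = -t.
General solution: y = -t + C1*exp(2*t) + C2*exp(3*t).
Apply the initial conditions: y(0) = C1 + C2 = 1 and y'(0) = -1 + 2*C1 + 3*C2 = 0. Solving gives C1 = 2, C2 = -1.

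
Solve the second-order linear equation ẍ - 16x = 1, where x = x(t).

Characteristic equation r² - 16 = 0 factors as (r - 4)(r + 4) = 0, so r = 4, -4.
Hence x_h = C1*exp(4*t) + C2*exp(-4*t).
For the particular solution try x_p = A0. Substituting and matching coefficients of each power of t gives A0 = -1/16, so x_p = -1/16.

x = -1/16 + C1*exp(4*t) + C2*exp(-4*t)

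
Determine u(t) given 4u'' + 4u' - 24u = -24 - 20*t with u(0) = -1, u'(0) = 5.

Divide through by 4: u'' + u' - 6u = -6 - 5*t.
Characteristic equation r² + r - 6 = 0 factors as (r - 2)(r + 3) = 0, so r = 2, -3.
Hence u_h = C1*exp(2*t) + C2*exp(-3*t).
For the particular solution try u_p = A0 + A1*t. Substituting and matching coefficients of each power of t gives A0 = 41/36, A1 = 5/6, so u_p = 41/36 + 5*t/6.
General solution: u = 41/36 + 5*t/6 + C1*exp(2*t) + C2*exp(-3*t).
Apply the initial conditions: u(0) = 41/36 + C1 + C2 = -1 and u'(0) = 5/6 - 3*C2 + 2*C1 = 5. Solving gives C1 = -9/20, C2 = -76/45.

u = 41/36 - 76*exp(-3*t)/45 - 9*exp(2*t)/20 + 5*t/6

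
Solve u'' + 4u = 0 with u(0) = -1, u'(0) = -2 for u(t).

u = -cos(2*t) - sin(2*t)

Characteristic equation r² + 4 = 0 has discriminant (0)² - 4·(4) = -16 < 0, so r = ± 2i.
Hence u_h = C1*cos(2*t) + C2*sin(2*t).
Apply the initial conditions: u(0) = C1 = -1 and u'(0) = 2*C2 = -2. Solving gives C1 = -1, C2 = -1.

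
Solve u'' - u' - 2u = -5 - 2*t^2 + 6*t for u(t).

u = 11/2 + t**2 - 4*t + C1*exp(2*t) + C2*exp(-t)

Characteristic equation r² - r - 2 = 0 factors as (r - 2)(r + 1) = 0, so r = 2, -1.
Hence u_h = C1*exp(2*t) + C2*exp(-t).
For the particular solution try u_p = A0 + A1*t + A2*t^2. Substituting and matching coefficients of each power of t gives A0 = 11/2, A1 = -4, A2 = 1, so u_p = 11/2 + t^2 - 4*t.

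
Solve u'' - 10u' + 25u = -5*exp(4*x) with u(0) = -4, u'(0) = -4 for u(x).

Characteristic equation r² - 10r + 25 = 0 has discriminant (-10)² - 4·(25) = 0, so r = 5 is a repeated root.
Hence u_h = (C1 + C2*x)*exp(5*x).
Try u_p = A*exp(4*x). Substituting into the equation and dividing by exp(4*x) gives A = -5, so u_p = -5*exp(4*x).
General solution: u = -5*exp(4*x) + C1*exp(5*x) + C2*x*exp(5*x).
Apply the initial conditions: u(0) = -5 + C1 = -4 and u'(0) = -20 + C2 + 5*C1 = -4. Solving gives C1 = 1, C2 = 11.

u = -5*exp(4*x) + 11*x*exp(5*x) + exp(5*x)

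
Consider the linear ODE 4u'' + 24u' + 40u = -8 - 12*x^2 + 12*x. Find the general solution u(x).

u = -67/125 - 3*x**2/10 + 33*x/50 + C1*cos(x)*exp(-3*x) + C2*exp(-3*x)*sin(x)

Divide through by 4: u'' + 6u' + 10u = -2 - 3*x^2 + 3*x.
Characteristic equation r² + 6r + 10 = 0 has discriminant (6)² - 4·(10) = -4 < 0, so r = -3 ± i.
Hence u_h = C1*cos(x)*exp(-3*x) + C2*exp(-3*x)*sin(x).
For the particular solution try u_p = A0 + A1*x + A2*x^2. Substituting and matching coefficients of each power of x gives A0 = -67/125, A1 = 33/50, A2 = -3/10, so u_p = -67/125 - 3*x^2/10 + 33*x/50.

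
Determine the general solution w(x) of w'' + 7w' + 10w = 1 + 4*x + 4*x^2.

w = 33/250 - 4*x/25 + 2*x**2/5 + C1*exp(-2*x) + C2*exp(-5*x)

Characteristic equation r² + 7r + 10 = 0 factors as (r + 2)(r + 5) = 0, so r = -2, -5.
Hence w_h = C1*exp(-2*x) + C2*exp(-5*x).
For the particular solution try w_p = A0 + A1*x + A2*x^2. Substituting and matching coefficients of each power of x gives A0 = 33/250, A1 = -4/25, A2 = 2/5, so w_p = 33/250 - 4*x/25 + 2*x^2/5.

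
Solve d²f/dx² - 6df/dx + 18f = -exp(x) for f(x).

f = -exp(x)/13 + C1*cos(3*x)*exp(3*x) + C2*exp(3*x)*sin(3*x)

Characteristic equation r² - 6r + 18 = 0 has discriminant (-6)² - 4·(18) = -36 < 0, so r = 3 ± 3i.
Hence f_h = C1*cos(3*x)*exp(3*x) + C2*exp(3*x)*sin(3*x).
Try f_p = A*exp(x). Substituting into the equation and dividing by exp(x) gives A = -1/13, so f_p = -exp(x)/13.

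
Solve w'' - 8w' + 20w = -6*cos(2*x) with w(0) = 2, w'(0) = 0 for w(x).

w = -3*cos(2*x)/16 + 3*sin(2*x)/16 - 73*exp(4*x)*sin(2*x)/16 + 35*cos(2*x)*exp(4*x)/16

Characteristic equation r² - 8r + 20 = 0 has discriminant (-8)² - 4·(20) = -16 < 0, so r = 4 ± 2i.
Hence w_h = C1*cos(2*x)*exp(4*x) + C2*exp(4*x)*sin(2*x).
Try w_p = A*cos(2*x) + B*sin(2*x). Substituting and equating the coefficients of cos(2x) and sin(2x) gives A = -3/16, B = 3/16, so w_p = -3*cos(2*x)/16 + 3*sin(2*x)/16.
General solution: w = -3*cos(2*x)/16 + 3*sin(2*x)/16 + C1*cos(2*x)*exp(4*x) + C2*exp(4*x)*sin(2*x).
Apply the initial conditions: w(0) = -3/16 + C1 = 2 and w'(0) = 3/8 + 2*C2 + 4*C1 = 0. Solving gives C1 = 35/16, C2 = -73/16.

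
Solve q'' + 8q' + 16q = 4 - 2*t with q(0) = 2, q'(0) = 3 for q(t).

Characteristic equation r² + 8r + 16 = 0 has discriminant (8)² - 4·(16) = 0, so r = -4 is a repeated root.
Hence q_h = (C1 + C2*t)*exp(-4*t).
For the particular solution try q_p = A0 + A1*t. Substituting and matching coefficients of each power of t gives A0 = 5/16, A1 = -1/8, so q_p = 5/16 - t/8.
General solution: q = 5/16 - t/8 + C1*exp(-4*t) + C2*t*exp(-4*t).
Apply the initial conditions: q(0) = 5/16 + C1 = 2 and q'(0) = -1/8 + C2 - 4*C1 = 3. Solving gives C1 = 27/16, C2 = 79/8.

q = 5/16 - t/8 + 27*exp(-4*t)/16 + 79*t*exp(-4*t)/8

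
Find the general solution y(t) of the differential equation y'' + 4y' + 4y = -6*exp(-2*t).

y = C1*exp(-2*t) - 3*t**2*exp(-2*t) + C2*t*exp(-2*t)

Characteristic equation r² + 4r + 4 = 0 has discriminant (4)² - 4·(4) = 0, so r = -2 is a repeated root.
Hence y_h = (C1 + C2*t)*exp(-2*t).
Since exp(-2*t) solves the homogeneous equation (r = -2 is a root of multiplicity 2), multiply the trial by t^2. Try y_p = A*t^2*exp(-2*t). Substituting into the equation and dividing by exp(-2*t) gives A = -3, so y_p = -3*t^2*exp(-2*t).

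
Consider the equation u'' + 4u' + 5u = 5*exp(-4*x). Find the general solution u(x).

Characteristic equation r² + 4r + 5 = 0 has discriminant (4)² - 4·(5) = -4 < 0, so r = -2 ± i.
Hence u_h = C1*cos(x)*exp(-2*x) + C2*exp(-2*x)*sin(x).
Try u_p = A*exp(-4*x). Substituting into the equation and dividing by exp(-4*x) gives A = 1, so u_p = exp(-4*x).

u = C1*cos(x)*exp(-2*x) + C2*exp(-2*x)*sin(x) + exp(-4*x)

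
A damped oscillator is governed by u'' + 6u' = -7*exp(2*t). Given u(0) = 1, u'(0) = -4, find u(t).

Characteristic equation r² + 6r = 0 factors as (r + 6)r = 0, so r = -6, 0.
Hence u_h = C1*exp(-6*t) + C2.
Try u_p = A*exp(2*t). Substituting into the equation and dividing by exp(2*t) gives A = -7/16, so u_p = -7*exp(2*t)/16.
General solution: u = C2 - 7*exp(2*t)/16 + C1*exp(-6*t).
Apply the initial conditions: u(0) = -7/16 + C1 + C2 = 1 and u'(0) = -7/8 - 6*C1 = -4. Solving gives C1 = 25/48, C2 = 11/12.

u = 11/12 - 7*exp(2*t)/16 + 25*exp(-6*t)/48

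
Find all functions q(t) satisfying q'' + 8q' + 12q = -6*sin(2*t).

q = -3*sin(2*t)/20 + 3*cos(2*t)/10 + C1*exp(-2*t) + C2*exp(-6*t)

Characteristic equation r² + 8r + 12 = 0 factors as (r + 2)(r + 6) = 0, so r = -2, -6.
Hence q_h = C1*exp(-2*t) + C2*exp(-6*t).
Try q_p = A*cos(2*t) + B*sin(2*t). Substituting and equating the coefficients of cos(2t) and sin(2t) gives A = 3/10, B = -3/20, so q_p = -3*sin(2*t)/20 + 3*cos(2*t)/10.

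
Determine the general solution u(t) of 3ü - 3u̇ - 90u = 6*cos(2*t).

Divide through by 3: u'' - u' - 30u = 2*cos(2*t).
Characteristic equation r² - r - 30 = 0 factors as (r - 6)(r + 5) = 0, so r = 6, -5.
Hence u_h = C1*exp(6*t) + C2*exp(-5*t).
Try u_p = A*cos(2*t) + B*sin(2*t). Substituting and equating the coefficients of cos(2t) and sin(2t) gives A = -17/290, B = -1/290, so u_p = -17*cos(2*t)/290 - sin(2*t)/290.

u = -17*cos(2*t)/290 - sin(2*t)/290 + C1*exp(6*t) + C2*exp(-5*t)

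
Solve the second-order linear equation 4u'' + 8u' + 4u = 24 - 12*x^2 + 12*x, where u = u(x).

u = -18 - 3*x**2 + 15*x + C1*exp(-x) + C2*x*exp(-x)

Divide through by 4: u'' + 2u' + u = 6 - 3*x^2 + 3*x.
Characteristic equation r² + 2r + 1 = 0 has discriminant (2)² - 4·(1) = 0, so r = -1 is a repeated root.
Hence u_h = (C1 + C2*x)*exp(-x).
For the particular solution try u_p = A0 + A1*x + A2*x^2. Substituting and matching coefficients of each power of x gives A0 = -18, A1 = 15, A2 = -3, so u_p = -18 - 3*x^2 + 15*x.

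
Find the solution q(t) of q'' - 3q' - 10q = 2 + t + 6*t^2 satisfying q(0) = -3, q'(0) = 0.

q = -199/500 - 683*exp(5*t)/875 - 51*exp(-2*t)/28 - 3*t**2/5 + 13*t/50

Characteristic equation r² - 3r - 10 = 0 factors as (r - 5)(r + 2) = 0, so r = 5, -2.
Hence q_h = C1*exp(5*t) + C2*exp(-2*t).
For the particular solution try q_p = A0 + A1*t + A2*t^2. Substituting and matching coefficients of each power of t gives A0 = -199/500, A1 = 13/50, A2 = -3/5, so q_p = -199/500 - 3*t^2/5 + 13*t/50.
General solution: q = -199/500 - 3*t^2/5 + 13*t/50 + C1*exp(5*t) + C2*exp(-2*t).
Apply the initial conditions: q(0) = -199/500 + C1 + C2 = -3 and q'(0) = 13/50 - 2*C2 + 5*C1 = 0. Solving gives C1 = -683/875, C2 = -51/28.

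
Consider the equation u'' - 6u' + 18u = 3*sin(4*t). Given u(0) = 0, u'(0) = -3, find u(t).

u = 3*sin(4*t)/290 + 18*cos(4*t)/145 - 129*exp(3*t)*sin(3*t)/145 - 18*cos(3*t)*exp(3*t)/145

Characteristic equation r² - 6r + 18 = 0 has discriminant (-6)² - 4·(18) = -36 < 0, so r = 3 ± 3i.
Hence u_h = C1*cos(3*t)*exp(3*t) + C2*exp(3*t)*sin(3*t).
Try u_p = A*cos(4*t) + B*sin(4*t). Substituting and equating the coefficients of cos(4t) and sin(4t) gives A = 18/145, B = 3/290, so u_p = 3*sin(4*t)/290 + 18*cos(4*t)/145.
General solution: u = 3*sin(4*t)/290 + 18*cos(4*t)/145 + C1*cos(3*t)*exp(3*t) + C2*exp(3*t)*sin(3*t).
Apply the initial conditions: u(0) = 18/145 + C1 = 0 and u'(0) = 6/145 + 3*C1 + 3*C2 = -3. Solving gives C1 = -18/145, C2 = -129/145.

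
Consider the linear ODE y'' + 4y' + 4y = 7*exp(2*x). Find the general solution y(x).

y = 7*exp(2*x)/16 + C1*exp(-2*x) + C2*x*exp(-2*x)

Characteristic equation r² + 4r + 4 = 0 has discriminant (4)² - 4·(4) = 0, so r = -2 is a repeated root.
Hence y_h = (C1 + C2*x)*exp(-2*x).
Try y_p = A*exp(2*x). Substituting into the equation and dividing by exp(2*x) gives A = 7/16, so y_p = 7*exp(2*x)/16.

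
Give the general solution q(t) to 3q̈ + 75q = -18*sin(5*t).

Divide through by 3: q'' + 25q = -6*sin(5*t).
Characteristic equation r² + 25 = 0 has discriminant (0)² - 4·(25) = -100 < 0, so r = ± 5i.
Hence q_h = C1*cos(5*t) + C2*sin(5*t).
Since ±5i are characteristic roots, multiply the trial by t. Try q_p = t*(A*cos(5*t) + B*sin(5*t)). Substituting and equating the coefficients of cos(5t) and sin(5t) gives A = 3/5, B = 0, so q_p = 3*t*cos(5*t)/5.

q = C1*cos(5*t) + C2*sin(5*t) + 3*t*cos(5*t)/5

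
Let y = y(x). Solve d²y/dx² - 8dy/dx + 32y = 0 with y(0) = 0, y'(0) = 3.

y = 3*exp(4*x)*sin(4*x)/4

Characteristic equation r² - 8r + 32 = 0 has discriminant (-8)² - 4·(32) = -64 < 0, so r = 4 ± 4i.
Hence y_h = C1*cos(4*x)*exp(4*x) + C2*exp(4*x)*sin(4*x).
Apply the initial conditions: y(0) = C1 = 0 and y'(0) = 4*C1 + 4*C2 = 3. Solving gives C1 = 0, C2 = 3/4.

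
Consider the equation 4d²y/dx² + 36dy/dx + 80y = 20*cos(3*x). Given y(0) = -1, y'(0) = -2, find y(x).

y = -39*exp(-4*x)/5 + 11*cos(3*x)/170 + 27*sin(3*x)/170 + 229*exp(-5*x)/34

Divide through by 4: y'' + 9y' + 20y = 5*cos(3*x).
Characteristic equation r² + 9r + 20 = 0 factors as (r + 5)(r + 4) = 0, so r = -5, -4.
Hence y_h = C1*exp(-5*x) + C2*exp(-4*x).
Try y_p = A*cos(3*x) + B*sin(3*x). Substituting and equating the coefficients of cos(3x) and sin(3x) gives A = 11/170, B = 27/170, so y_p = 11*cos(3*x)/170 + 27*sin(3*x)/170.
General solution: y = 11*cos(3*x)/170 + 27*sin(3*x)/170 + C1*exp(-5*x) + C2*exp(-4*x).
Apply the initial conditions: y(0) = 11/170 + C1 + C2 = -1 and y'(0) = 81/170 - 5*C1 - 4*C2 = -2. Solving gives C1 = 229/34, C2 = -39/5.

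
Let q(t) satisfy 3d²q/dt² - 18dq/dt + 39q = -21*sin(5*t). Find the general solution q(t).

q = -35*cos(5*t)/174 + 7*sin(5*t)/87 + C1*cos(2*t)*exp(3*t) + C2*exp(3*t)*sin(2*t)

Divide through by 3: q'' - 6q' + 13q = -7*sin(5*t).
Characteristic equation r² - 6r + 13 = 0 has discriminant (-6)² - 4·(13) = -16 < 0, so r = 3 ± 2i.
Hence q_h = C1*cos(2*t)*exp(3*t) + C2*exp(3*t)*sin(2*t).
Try q_p = A*cos(5*t) + B*sin(5*t). Substituting and equating the coefficients of cos(5t) and sin(5t) gives A = -35/174, B = 7/87, so q_p = -35*cos(5*t)/174 + 7*sin(5*t)/87.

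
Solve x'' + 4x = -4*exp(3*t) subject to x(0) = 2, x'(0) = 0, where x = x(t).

x = -4*exp(3*t)/13 + 6*sin(2*t)/13 + 30*cos(2*t)/13

Characteristic equation r² + 4 = 0 has discriminant (0)² - 4·(4) = -16 < 0, so r = ± 2i.
Hence x_h = C1*cos(2*t) + C2*sin(2*t).
Try x_p = A*exp(3*t). Substituting into the equation and dividing by exp(3*t) gives A = -4/13, so x_p = -4*exp(3*t)/13.
General solution: x = -4*exp(3*t)/13 + C1*cos(2*t) + C2*sin(2*t).
Apply the initial conditions: x(0) = -4/13 + C1 = 2 and x'(0) = -12/13 + 2*C2 = 0. Solving gives C1 = 30/13, C2 = 6/13.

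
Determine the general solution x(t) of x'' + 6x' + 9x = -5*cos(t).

x = -3*sin(t)/10 - 2*cos(t)/5 + C1*exp(-3*t) + C2*t*exp(-3*t)

Characteristic equation r² + 6r + 9 = 0 has discriminant (6)² - 4·(9) = 0, so r = -3 is a repeated root.
Hence x_h = (C1 + C2*t)*exp(-3*t).
Try x_p = A*cos(t) + B*sin(t). Substituting and equating the coefficients of cos(t) and sin(t) gives A = -2/5, B = -3/10, so x_p = -3*sin(t)/10 - 2*cos(t)/5.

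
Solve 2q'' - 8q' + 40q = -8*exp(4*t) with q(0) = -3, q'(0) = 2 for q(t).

Divide through by 2: q'' - 4q' + 20q = -4*exp(4*t).
Characteristic equation r² - 4r + 20 = 0 has discriminant (-4)² - 4·(20) = -64 < 0, so r = 2 ± 4i.
Hence q_h = C1*cos(4*t)*exp(2*t) + C2*exp(2*t)*sin(4*t).
Try q_p = A*exp(4*t). Substituting into the equation and dividing by exp(4*t) gives A = -1/5, so q_p = -exp(4*t)/5.
General solution: q = -exp(4*t)/5 + C1*cos(4*t)*exp(2*t) + C2*exp(2*t)*sin(4*t).
Apply the initial conditions: q(0) = -1/5 + C1 = -3 and q'(0) = -4/5 + 2*C1 + 4*C2 = 2. Solving gives C1 = -14/5, C2 = 21/10.

q = -exp(4*t)/5 - 14*cos(4*t)*exp(2*t)/5 + 21*exp(2*t)*sin(4*t)/10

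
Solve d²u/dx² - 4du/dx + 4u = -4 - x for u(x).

u = -5/4 - x/4 + C1*exp(2*x) + C2*x*exp(2*x)

Characteristic equation r² - 4r + 4 = 0 has discriminant (-4)² - 4·(4) = 0, so r = 2 is a repeated root.
Hence u_h = (C1 + C2*x)*exp(2*x).
For the particular solution try u_p = A0 + A1*x. Substituting and matching coefficients of each power of x gives A0 = -5/4, A1 = -1/4, so u_p = -5/4 - x/4.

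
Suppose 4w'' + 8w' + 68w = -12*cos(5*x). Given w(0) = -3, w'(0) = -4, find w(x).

w = -15*sin(5*x)/82 + 6*cos(5*x)/41 - 511*exp(-x)*sin(4*x)/328 - 129*cos(4*x)*exp(-x)/41

Divide through by 4: w'' + 2w' + 17w = -3*cos(5*x).
Characteristic equation r² + 2r + 17 = 0 has discriminant (2)² - 4·(17) = -64 < 0, so r = -1 ± 4i.
Hence w_h = C1*cos(4*x)*exp(-x) + C2*exp(-x)*sin(4*x).
Try w_p = A*cos(5*x) + B*sin(5*x). Substituting and equating the coefficients of cos(5x) and sin(5x) gives A = 6/41, B = -15/82, so w_p = -15*sin(5*x)/82 + 6*cos(5*x)/41.
General solution: w = -15*sin(5*x)/82 + 6*cos(5*x)/41 + C1*cos(4*x)*exp(-x) + C2*exp(-x)*sin(4*x).
Apply the initial conditions: w(0) = 6/41 + C1 = -3 and w'(0) = -75/82 - C1 + 4*C2 = -4. Solving gives C1 = -129/41, C2 = -511/328.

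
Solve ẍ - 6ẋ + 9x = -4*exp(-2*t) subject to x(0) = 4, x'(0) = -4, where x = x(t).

Characteristic equation r² - 6r + 9 = 0 has discriminant (-6)² - 4·(9) = 0, so r = 3 is a repeated root.
Hence x_h = (C1 + C2*t)*exp(3*t).
Try x_p = A*exp(-2*t). Substituting into the equation and dividing by exp(-2*t) gives A = -4/25, so x_p = -4*exp(-2*t)/25.
General solution: x = -4*exp(-2*t)/25 + C1*exp(3*t) + C2*t*exp(3*t).
Apply the initial conditions: x(0) = -4/25 + C1 = 4 and x'(0) = 8/25 + C2 + 3*C1 = -4. Solving gives C1 = 104/25, C2 = -84/5.

x = -4*exp(-2*t)/25 + 104*exp(3*t)/25 - 84*t*exp(3*t)/5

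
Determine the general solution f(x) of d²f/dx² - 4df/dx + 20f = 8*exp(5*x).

Characteristic equation r² - 4r + 20 = 0 has discriminant (-4)² - 4·(20) = -64 < 0, so r = 2 ± 4i.
Hence f_h = C1*cos(4*x)*exp(2*x) + C2*exp(2*x)*sin(4*x).
Try f_p = A*exp(5*x). Substituting into the equation and dividing by exp(5*x) gives A = 8/25, so f_p = 8*exp(5*x)/25.

f = 8*exp(5*x)/25 + C1*cos(4*x)*exp(2*x) + C2*exp(2*x)*sin(4*x)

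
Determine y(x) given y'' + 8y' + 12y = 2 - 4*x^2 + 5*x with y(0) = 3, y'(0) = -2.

y = -19/54 - 415*exp(-6*x)/432 - x**2/3 + 31*x/36 + 69*exp(-2*x)/16

Characteristic equation r² + 8r + 12 = 0 factors as (r + 6)(r + 2) = 0, so r = -6, -2.
Hence y_h = C1*exp(-6*x) + C2*exp(-2*x).
For the particular solution try y_p = A0 + A1*x + A2*x^2. Substituting and matching coefficients of each power of x gives A0 = -19/54, A1 = 31/36, A2 = -1/3, so y_p = -19/54 - x^2/3 + 31*x/36.
General solution: y = -19/54 - x^2/3 + 31*x/36 + C1*exp(-6*x) + C2*exp(-2*x).
Apply the initial conditions: y(0) = -19/54 + C1 + C2 = 3 and y'(0) = 31/36 - 6*C1 - 2*C2 = -2. Solving gives C1 = -415/432, C2 = 69/16.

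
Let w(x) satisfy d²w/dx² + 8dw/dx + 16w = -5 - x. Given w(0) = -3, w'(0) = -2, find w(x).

Characteristic equation r² + 8r + 16 = 0 has discriminant (8)² - 4·(16) = 0, so r = -4 is a repeated root.
Hence w_h = (C1 + C2*x)*exp(-4*x).
For the particular solution try w_p = A0 + A1*x. Substituting and matching coefficients of each power of x gives A0 = -9/32, A1 = -1/16, so w_p = -9/32 - x/16.
General solution: w = -9/32 - x/16 + C1*exp(-4*x) + C2*x*exp(-4*x).
Apply the initial conditions: w(0) = -9/32 + C1 = -3 and w'(0) = -1/16 + C2 - 4*C1 = -2. Solving gives C1 = -87/32, C2 = -205/16.

w = -9/32 - 87*exp(-4*x)/32 - x/16 - 205*x*exp(-4*x)/16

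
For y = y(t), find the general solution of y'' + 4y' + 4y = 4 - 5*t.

y = 9/4 - 5*t/4 + C1*exp(-2*t) + C2*t*exp(-2*t)

Characteristic equation r² + 4r + 4 = 0 has discriminant (4)² - 4·(4) = 0, so r = -2 is a repeated root.
Hence y_h = (C1 + C2*t)*exp(-2*t).
For the particular solution try y_p = A0 + A1*t. Substituting and matching coefficients of each power of t gives A0 = 9/4, A1 = -5/4, so y_p = 9/4 - 5*t/4.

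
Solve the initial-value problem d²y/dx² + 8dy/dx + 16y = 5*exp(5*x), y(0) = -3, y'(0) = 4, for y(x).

y = -248*exp(-4*x)/81 + 5*exp(5*x)/81 - 77*x*exp(-4*x)/9

Characteristic equation r² + 8r + 16 = 0 has discriminant (8)² - 4·(16) = 0, so r = -4 is a repeated root.
Hence y_h = (C1 + C2*x)*exp(-4*x).
Try y_p = A*exp(5*x). Substituting into the equation and dividing by exp(5*x) gives A = 5/81, so y_p = 5*exp(5*x)/81.
General solution: y = 5*exp(5*x)/81 + C1*exp(-4*x) + C2*x*exp(-4*x).
Apply the initial conditions: y(0) = 5/81 + C1 = -3 and y'(0) = 25/81 + C2 - 4*C1 = 4. Solving gives C1 = -248/81, C2 = -77/9.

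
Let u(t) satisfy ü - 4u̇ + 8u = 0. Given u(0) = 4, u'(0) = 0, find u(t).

Characteristic equation r² - 4r + 8 = 0 has discriminant (-4)² - 4·(8) = -16 < 0, so r = 2 ± 2i.
Hence u_h = C1*cos(2*t)*exp(2*t) + C2*exp(2*t)*sin(2*t).
Apply the initial conditions: u(0) = C1 = 4 and u'(0) = 2*C1 + 2*C2 = 0. Solving gives C1 = 4, C2 = -4.

u = -4*exp(2*t)*sin(2*t) + 4*cos(2*t)*exp(2*t)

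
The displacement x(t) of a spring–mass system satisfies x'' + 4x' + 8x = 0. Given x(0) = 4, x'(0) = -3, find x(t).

x = 4*cos(2*t)*exp(-2*t) + 5*exp(-2*t)*sin(2*t)/2

Characteristic equation r² + 4r + 8 = 0 has discriminant (4)² - 4·(8) = -16 < 0, so r = -2 ± 2i.
Hence x_h = C1*cos(2*t)*exp(-2*t) + C2*exp(-2*t)*sin(2*t).
Apply the initial conditions: x(0) = C1 = 4 and x'(0) = -2*C1 + 2*C2 = -3. Solving gives C1 = 4, C2 = 5/2.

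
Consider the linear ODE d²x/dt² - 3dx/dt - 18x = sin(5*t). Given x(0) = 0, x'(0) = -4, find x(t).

Characteristic equation r² - 3r - 18 = 0 factors as (r - 6)(r + 3) = 0, so r = 6, -3.
Hence x_h = C1*exp(6*t) + C2*exp(-3*t).
Try x_p = A*cos(5*t) + B*sin(5*t). Substituting and equating the coefficients of cos(5t) and sin(5t) gives A = 15/2074, B = -43/2074, so x_p = -43*sin(5*t)/2074 + 15*cos(5*t)/2074.
General solution: x = -43*sin(5*t)/2074 + 15*cos(5*t)/2074 + C1*exp(6*t) + C2*exp(-3*t).
Apply the initial conditions: x(0) = 15/2074 + C1 + C2 = 0 and x'(0) = -215/2074 - 3*C2 + 6*C1 = -4. Solving gives C1 = -239/549, C2 = 131/306.

x = -239*exp(6*t)/549 - 43*sin(5*t)/2074 + 15*cos(5*t)/2074 + 131*exp(-3*t)/306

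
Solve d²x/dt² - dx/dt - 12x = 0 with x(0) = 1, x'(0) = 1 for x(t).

x = 3*exp(-3*t)/7 + 4*exp(4*t)/7

Characteristic equation r² - r - 12 = 0 factors as (r + 3)(r - 4) = 0, so r = -3, 4.
Hence x_h = C1*exp(-3*t) + C2*exp(4*t).
Apply the initial conditions: x(0) = C1 + C2 = 1 and x'(0) = -3*C1 + 4*C2 = 1. Solving gives C1 = 3/7, C2 = 4/7.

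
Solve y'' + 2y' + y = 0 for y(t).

y = C1*exp(-t) + C2*t*exp(-t)

Characteristic equation r² + 2r + 1 = 0 has discriminant (2)² - 4·(1) = 0, so r = -1 is a repeated root.
Hence y_h = (C1 + C2*t)*exp(-t).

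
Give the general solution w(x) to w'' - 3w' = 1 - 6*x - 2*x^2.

w = C2 + 2*x**3/9 + 11*x**2/9 + 13*x/27 + C1*exp(3*x)

Characteristic equation r² - 3r = 0 factors as (r - 3)r = 0, so r = 3, 0.
Hence w_h = C1*exp(3*x) + C2.
Since 0 is a characteristic root (multiplicity 1), multiply the polynomial trial by x: try w_p = x*(A0 + A1*x + A2*x^2). Substituting and matching coefficients of each power of x gives A0 = 13/27, A1 = 11/9, A2 = 2/9, so w_p = 2*x^3/9 + 11*x^2/9 + 13*x/27.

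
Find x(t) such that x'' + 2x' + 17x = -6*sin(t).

x = -24*sin(t)/65 + 3*cos(t)/65 + C1*cos(4*t)*exp(-t) + C2*exp(-t)*sin(4*t)

Characteristic equation r² + 2r + 17 = 0 has discriminant (2)² - 4·(17) = -64 < 0, so r = -1 ± 4i.
Hence x_h = C1*cos(4*t)*exp(-t) + C2*exp(-t)*sin(4*t).
Try x_p = A*cos(t) + B*sin(t). Substituting and equating the coefficients of cos(t) and sin(t) gives A = 3/65, B = -24/65, so x_p = -24*sin(t)/65 + 3*cos(t)/65.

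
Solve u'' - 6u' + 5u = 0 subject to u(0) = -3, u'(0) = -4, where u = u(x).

u = -11*exp(x)/4 - exp(5*x)/4

Characteristic equation r² - 6r + 5 = 0 factors as (r - 1)(r - 5) = 0, so r = 1, 5.
Hence u_h = C1*exp(x) + C2*exp(5*x).
Apply the initial conditions: u(0) = C1 + C2 = -3 and u'(0) = C1 + 5*C2 = -4. Solving gives C1 = -11/4, C2 = -1/4.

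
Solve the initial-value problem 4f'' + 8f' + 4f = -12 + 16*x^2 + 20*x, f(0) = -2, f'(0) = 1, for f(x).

f = 11 - 13*exp(-x) - 11*x + 4*x**2 - x*exp(-x)

Divide through by 4: f'' + 2f' + f = -3 + 4*x^2 + 5*x.
Characteristic equation r² + 2r + 1 = 0 has discriminant (2)² - 4·(1) = 0, so r = -1 is a repeated root.
Hence f_h = (C1 + C2*x)*exp(-x).
For the particular solution try f_p = A0 + A1*x + A2*x^2. Substituting and matching coefficients of each power of x gives A0 = 11, A1 = -11, A2 = 4, so f_p = 11 - 11*x + 4*x^2.
General solution: f = 11 - 11*x + 4*x^2 + C1*exp(-x) + C2*x*exp(-x).
Apply the initial conditions: f(0) = 11 + C1 = -2 and f'(0) = -11 + C2 - C1 = 1. Solving gives C1 = -13, C2 = -1.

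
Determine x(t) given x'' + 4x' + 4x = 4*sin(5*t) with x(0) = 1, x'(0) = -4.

x = -84*sin(5*t)/841 - 80*cos(5*t)/841 + 921*exp(-2*t)/841 - 38*t*exp(-2*t)/29

Characteristic equation r² + 4r + 4 = 0 has discriminant (4)² - 4·(4) = 0, so r = -2 is a repeated root.
Hence x_h = (C1 + C2*t)*exp(-2*t).
Try x_p = A*cos(5*t) + B*sin(5*t). Substituting and equating the coefficients of cos(5t) and sin(5t) gives A = -80/841, B = -84/841, so x_p = -84*sin(5*t)/841 - 80*cos(5*t)/841.
General solution: x = -84*sin(5*t)/841 - 80*cos(5*t)/841 + C1*exp(-2*t) + C2*t*exp(-2*t).
Apply the initial conditions: x(0) = -80/841 + C1 = 1 and x'(0) = -420/841 + C2 - 2*C1 = -4. Solving gives C1 = 921/841, C2 = -38/29.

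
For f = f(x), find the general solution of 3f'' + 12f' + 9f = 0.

Divide through by 3: f'' + 4f' + 3f = 0.
Characteristic equation r² + 4r + 3 = 0 factors as (r + 1)(r + 3) = 0, so r = -1, -3.
Hence f_h = C1*exp(-x) + C2*exp(-3*x).

f = C1*exp(-x) + C2*exp(-3*x)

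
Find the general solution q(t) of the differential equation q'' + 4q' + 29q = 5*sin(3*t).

Characteristic equation r² + 4r + 29 = 0 has discriminant (4)² - 4·(29) = -100 < 0, so r = -2 ± 5i.
Hence q_h = C1*cos(5*t)*exp(-2*t) + C2*exp(-2*t)*sin(5*t).
Try q_p = A*cos(3*t) + B*sin(3*t). Substituting and equating the coefficients of cos(3t) and sin(3t) gives A = -15/136, B = 25/136, so q_p = -15*cos(3*t)/136 + 25*sin(3*t)/136.

q = -15*cos(3*t)/136 + 25*sin(3*t)/136 + C1*cos(5*t)*exp(-2*t) + C2*exp(-2*t)*sin(5*t)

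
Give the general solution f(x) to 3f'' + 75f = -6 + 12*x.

Divide through by 3: f'' + 25f = -2 + 4*x.
Characteristic equation r² + 25 = 0 has discriminant (0)² - 4·(25) = -100 < 0, so r = ± 5i.
Hence f_h = C1*cos(5*x) + C2*sin(5*x).
For the particular solution try f_p = A0 + A1*x. Substituting and matching coefficients of each power of x gives A0 = -2/25, A1 = 4/25, so f_p = -2/25 + 4*x/25.

f = -2/25 + 4*x/25 + C1*cos(5*x) + C2*sin(5*x)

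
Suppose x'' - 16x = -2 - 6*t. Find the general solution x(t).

Characteristic equation r² - 16 = 0 factors as (r - 4)(r + 4) = 0, so r = 4, -4.
Hence x_h = C1*exp(4*t) + C2*exp(-4*t).
For the particular solution try x_p = A0 + A1*t. Substituting and matching coefficients of each power of t gives A0 = 1/8, A1 = 3/8, so x_p = 1/8 + 3*t/8.

x = 1/8 + 3*t/8 + C1*exp(4*t) + C2*exp(-4*t)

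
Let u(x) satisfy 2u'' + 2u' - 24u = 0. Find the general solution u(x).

u = C1*exp(-4*x) + C2*exp(3*x)

Divide through by 2: u'' + u' - 12u = 0.
Characteristic equation r² + r - 12 = 0 factors as (r + 4)(r - 3) = 0, so r = -4, 3.
Hence u_h = C1*exp(-4*x) + C2*exp(3*x).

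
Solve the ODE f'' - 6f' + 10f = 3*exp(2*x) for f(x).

Characteristic equation r² - 6r + 10 = 0 has discriminant (-6)² - 4·(10) = -4 < 0, so r = 3 ± i.
Hence f_h = C1*cos(x)*exp(3*x) + C2*exp(3*x)*sin(x).
Try f_p = A*exp(2*x). Substituting into the equation and dividing by exp(2*x) gives A = 3/2, so f_p = 3*exp(2*x)/2.

f = 3*exp(2*x)/2 + C1*cos(x)*exp(3*x) + C2*exp(3*x)*sin(x)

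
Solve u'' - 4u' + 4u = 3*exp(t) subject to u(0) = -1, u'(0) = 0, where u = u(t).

u = -4*exp(2*t) + 3*exp(t) + 5*t*exp(2*t)

Characteristic equation r² - 4r + 4 = 0 has discriminant (-4)² - 4·(4) = 0, so r = 2 is a repeated root.
Hence u_h = (C1 + C2*t)*exp(2*t).
Try u_p = A*exp(t). Substituting into the equation and dividing by exp(t) gives A = 3, so u_p = 3*exp(t).
General solution: u = 3*exp(t) + C1*exp(2*t) + C2*t*exp(2*t).
Apply the initial conditions: u(0) = 3 + C1 = -1 and u'(0) = 3 + C2 + 2*C1 = 0. Solving gives C1 = -4, C2 = 5.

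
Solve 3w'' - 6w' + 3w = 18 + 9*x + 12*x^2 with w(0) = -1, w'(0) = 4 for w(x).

w = 36 - 37*exp(x) + 4*x**2 + 19*x + 22*x*exp(x)

Divide through by 3: w'' - 2w' + w = 6 + 3*x + 4*x^2.
Characteristic equation r² - 2r + 1 = 0 has discriminant (-2)² - 4·(1) = 0, so r = 1 is a repeated root.
Hence w_h = (C1 + C2*x)*exp(x).
For the particular solution try w_p = A0 + A1*x + A2*x^2. Substituting and matching coefficients of each power of x gives A0 = 36, A1 = 19, A2 = 4, so w_p = 36 + 4*x^2 + 19*x.
General solution: w = 36 + 4*x^2 + 19*x + C1*exp(x) + C2*x*exp(x).
Apply the initial conditions: w(0) = 36 + C1 = -1 and w'(0) = 19 + C1 + C2 = 4. Solving gives C1 = -37, C2 = 22.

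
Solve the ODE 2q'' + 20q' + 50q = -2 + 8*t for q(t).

q = -13/125 + 4*t/25 + C1*exp(-5*t) + C2*t*exp(-5*t)

Divide through by 2: q'' + 10q' + 25q = -1 + 4*t.
Characteristic equation r² + 10r + 25 = 0 has discriminant (10)² - 4·(25) = 0, so r = -5 is a repeated root.
Hence q_h = (C1 + C2*t)*exp(-5*t).
For the particular solution try q_p = A0 + A1*t. Substituting and matching coefficients of each power of t gives A0 = -13/125, A1 = 4/25, so q_p = -13/125 + 4*t/25.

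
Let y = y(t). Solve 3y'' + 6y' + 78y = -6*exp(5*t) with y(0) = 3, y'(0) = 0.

Divide through by 3: y'' + 2y' + 26y = -2*exp(5*t).
Characteristic equation r² + 2r + 26 = 0 has discriminant (2)² - 4·(26) = -100 < 0, so r = -1 ± 5i.
Hence y_h = C1*cos(5*t)*exp(-t) + C2*exp(-t)*sin(5*t).
Try y_p = A*exp(5*t). Substituting into the equation and dividing by exp(5*t) gives A = -2/61, so y_p = -2*exp(5*t)/61.
General solution: y = -2*exp(5*t)/61 + C1*cos(5*t)*exp(-t) + C2*exp(-t)*sin(5*t).
Apply the initial conditions: y(0) = -2/61 + C1 = 3 and y'(0) = -10/61 - C1 + 5*C2 = 0. Solving gives C1 = 185/61, C2 = 39/61.

y = -2*exp(5*t)/61 + 39*exp(-t)*sin(5*t)/61 + 185*cos(5*t)*exp(-t)/61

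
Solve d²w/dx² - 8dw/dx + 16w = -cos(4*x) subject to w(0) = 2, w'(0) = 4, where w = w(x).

w = 2*exp(4*x) + sin(4*x)/32 - 33*x*exp(4*x)/8

Characteristic equation r² - 8r + 16 = 0 has discriminant (-8)² - 4·(16) = 0, so r = 4 is a repeated root.
Hence w_h = (C1 + C2*x)*exp(4*x).
Try w_p = A*cos(4*x) + B*sin(4*x). Substituting and equating the coefficients of cos(4x) and sin(4x) gives A = 0, B = 1/32, so w_p = sin(4*x)/32.
General solution: w = sin(4*x)/32 + C1*exp(4*x) + C2*x*exp(4*x).
Apply the initial conditions: w(0) = C1 = 2 and w'(0) = 1/8 + C2 + 4*C1 = 4. Solving gives C1 = 2, C2 = -33/8.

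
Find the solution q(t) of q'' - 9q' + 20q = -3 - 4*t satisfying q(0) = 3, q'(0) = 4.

Characteristic equation r² - 9r + 20 = 0 factors as (r - 4)(r - 5) = 0, so r = 4, 5.
Hence q_h = C1*exp(4*t) + C2*exp(5*t).
For the particular solution try q_p = A0 + A1*t. Substituting and matching coefficients of each power of t gives A0 = -6/25, A1 = -1/5, so q_p = -6/25 - t/5.
General solution: q = -6/25 - t/5 + C1*exp(4*t) + C2*exp(5*t).
Apply the initial conditions: q(0) = -6/25 + C1 + C2 = 3 and q'(0) = -1/5 + 4*C1 + 5*C2 = 4. Solving gives C1 = 12, C2 = -219/25.

q = -6/25 + 12*exp(4*t) - 219*exp(5*t)/25 - t/5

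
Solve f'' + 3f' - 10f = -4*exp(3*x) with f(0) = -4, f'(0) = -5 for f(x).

Characteristic equation r² + 3r - 10 = 0 factors as (r + 5)(r - 2) = 0, so r = -5, 2.
Hence f_h = C1*exp(-5*x) + C2*exp(2*x).
Try f_p = A*exp(3*x). Substituting into the equation and dividing by exp(3*x) gives A = -1/2, so f_p = -exp(3*x)/2.
General solution: f = -exp(3*x)/2 + C1*exp(-5*x) + C2*exp(2*x).
Apply the initial conditions: f(0) = -1/2 + C1 + C2 = -4 and f'(0) = -3/2 - 5*C1 + 2*C2 = -5. Solving gives C1 = -1/2, C2 = -3.

f = -3*exp(2*x) - exp(-5*x)/2 - exp(3*x)/2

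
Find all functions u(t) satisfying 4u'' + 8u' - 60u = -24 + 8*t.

u = 86/225 - 2*t/15 + C1*exp(-5*t) + C2*exp(3*t)

Divide through by 4: u'' + 2u' - 15u = -6 + 2*t.
Characteristic equation r² + 2r - 15 = 0 factors as (r + 5)(r - 3) = 0, so r = -5, 3.
Hence u_h = C1*exp(-5*t) + C2*exp(3*t).
For the particular solution try u_p = A0 + A1*t. Substituting and matching coefficients of each power of t gives A0 = 86/225, A1 = -2/15, so u_p = 86/225 - 2*t/15.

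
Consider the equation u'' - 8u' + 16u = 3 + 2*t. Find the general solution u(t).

u = 1/4 + t/8 + C1*exp(4*t) + C2*t*exp(4*t)

Characteristic equation r² - 8r + 16 = 0 has discriminant (-8)² - 4·(16) = 0, so r = 4 is a repeated root.
Hence u_h = (C1 + C2*t)*exp(4*t).
For the particular solution try u_p = A0 + A1*t. Substituting and matching coefficients of each power of t gives A0 = 1/4, A1 = 1/8, so u_p = 1/4 + t/8.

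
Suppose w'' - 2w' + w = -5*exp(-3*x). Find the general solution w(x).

Characteristic equation r² - 2r + 1 = 0 has discriminant (-2)² - 4·(1) = 0, so r = 1 is a repeated root.
Hence w_h = (C1 + C2*x)*exp(x).
Try w_p = A*exp(-3*x). Substituting into the equation and dividing by exp(-3*x) gives A = -5/16, so w_p = -5*exp(-3*x)/16.

w = -5*exp(-3*x)/16 + C1*exp(x) + C2*x*exp(x)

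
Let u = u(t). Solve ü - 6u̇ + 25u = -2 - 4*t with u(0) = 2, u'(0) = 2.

u = -74/625 - 4*t/25 - 1311*exp(3*t)*sin(4*t)/1250 + 1324*cos(4*t)*exp(3*t)/625

Characteristic equation r² - 6r + 25 = 0 has discriminant (-6)² - 4·(25) = -64 < 0, so r = 3 ± 4i.
Hence u_h = C1*cos(4*t)*exp(3*t) + C2*exp(3*t)*sin(4*t).
For the particular solution try u_p = A0 + A1*t. Substituting and matching coefficients of each power of t gives A0 = -74/625, A1 = -4/25, so u_p = -74/625 - 4*t/25.
General solution: u = -74/625 - 4*t/25 + C1*cos(4*t)*exp(3*t) + C2*exp(3*t)*sin(4*t).
Apply the initial conditions: u(0) = -74/625 + C1 = 2 and u'(0) = -4/25 + 3*C1 + 4*C2 = 2. Solving gives C1 = 1324/625, C2 = -1311/1250.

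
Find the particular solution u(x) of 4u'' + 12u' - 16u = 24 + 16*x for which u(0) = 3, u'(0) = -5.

u = -9/4 - x + 17*exp(x)/5 + 37*exp(-4*x)/20

Divide through by 4: u'' + 3u' - 4u = 6 + 4*x.
Characteristic equation r² + 3r - 4 = 0 factors as (r - 1)(r + 4) = 0, so r = 1, -4.
Hence u_h = C1*exp(x) + C2*exp(-4*x).
For the particular solution try u_p = A0 + A1*x. Substituting and matching coefficients of each power of x gives A0 = -9/4, A1 = -1, so u_p = -9/4 - x.
General solution: u = -9/4 - x + C1*exp(x) + C2*exp(-4*x).
Apply the initial conditions: u(0) = -9/4 + C1 + C2 = 3 and u'(0) = -1 + C1 - 4*C2 = -5. Solving gives C1 = 17/5, C2 = 37/20.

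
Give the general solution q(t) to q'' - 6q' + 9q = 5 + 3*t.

Characteristic equation r² - 6r + 9 = 0 has discriminant (-6)² - 4·(9) = 0, so r = 3 is a repeated root.
Hence q_h = (C1 + C2*t)*exp(3*t).
For the particular solution try q_p = A0 + A1*t. Substituting and matching coefficients of each power of t gives A0 = 7/9, A1 = 1/3, so q_p = 7/9 + t/3.

q = 7/9 + t/3 + C1*exp(3*t) + C2*t*exp(3*t)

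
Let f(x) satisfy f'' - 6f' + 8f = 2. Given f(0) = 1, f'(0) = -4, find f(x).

f = 1/4 - 11*exp(4*x)/4 + 7*exp(2*x)/2

Characteristic equation r² - 6r + 8 = 0 factors as (r - 4)(r - 2) = 0, so r = 4, 2.
Hence f_h = C1*exp(4*x) + C2*exp(2*x).
For the particular solution try f_p = A0. Substituting and matching coefficients of each power of x gives A0 = 1/4, so f_p = 1/4.
General solution: f = 1/4 + C1*exp(4*x) + C2*exp(2*x).
Apply the initial conditions: f(0) = 1/4 + C1 + C2 = 1 and f'(0) = 2*C2 + 4*C1 = -4. Solving gives C1 = -11/4, C2 = 7/2.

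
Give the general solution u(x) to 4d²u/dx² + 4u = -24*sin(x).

u = C1*cos(x) + C2*sin(x) + 3*x*cos(x)

Divide through by 4: u'' + u = -6*sin(x).
Characteristic equation r² + 1 = 0 has discriminant (0)² - 4·(1) = -4 < 0, so r = ± i.
Hence u_h = C1*cos(x) + C2*sin(x).
Since ±1i are characteristic roots, multiply the trial by x. Try u_p = x*(A*cos(x) + B*sin(x)). Substituting and equating the coefficients of cos(x) and sin(x) gives A = 3, B = 0, so u_p = 3*x*cos(x).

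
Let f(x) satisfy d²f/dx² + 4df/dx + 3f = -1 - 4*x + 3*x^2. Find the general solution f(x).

f = 13/3 + x**2 - 4*x + C1*exp(-3*x) + C2*exp(-x)

Characteristic equation r² + 4r + 3 = 0 factors as (r + 3)(r + 1) = 0, so r = -3, -1.
Hence f_h = C1*exp(-3*x) + C2*exp(-x).
For the particular solution try f_p = A0 + A1*x + A2*x^2. Substituting and matching coefficients of each power of x gives A0 = 13/3, A1 = -4, A2 = 1, so f_p = 13/3 + x^2 - 4*x.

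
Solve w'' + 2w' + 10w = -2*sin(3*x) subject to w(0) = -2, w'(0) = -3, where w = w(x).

Characteristic equation r² + 2r + 10 = 0 has discriminant (2)² - 4·(10) = -36 < 0, so r = -1 ± 3i.
Hence w_h = C1*cos(3*x)*exp(-x) + C2*exp(-x)*sin(3*x).
Try w_p = A*cos(3*x) + B*sin(3*x). Substituting and equating the coefficients of cos(3x) and sin(3x) gives A = 12/37, B = -2/37, so w_p = -2*sin(3*x)/37 + 12*cos(3*x)/37.
General solution: w = -2*sin(3*x)/37 + 12*cos(3*x)/37 + C1*cos(3*x)*exp(-x) + C2*exp(-x)*sin(3*x).
Apply the initial conditions: w(0) = 12/37 + C1 = -2 and w'(0) = -6/37 - C1 + 3*C2 = -3. Solving gives C1 = -86/37, C2 = -191/111.

w = -2*sin(3*x)/37 + 12*cos(3*x)/37 - 191*exp(-x)*sin(3*x)/111 - 86*cos(3*x)*exp(-x)/37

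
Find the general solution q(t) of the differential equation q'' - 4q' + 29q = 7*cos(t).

q = -7*sin(t)/200 + 49*cos(t)/200 + C1*cos(5*t)*exp(2*t) + C2*exp(2*t)*sin(5*t)

Characteristic equation r² - 4r + 29 = 0 has discriminant (-4)² - 4·(29) = -100 < 0, so r = 2 ± 5i.
Hence q_h = C1*cos(5*t)*exp(2*t) + C2*exp(2*t)*sin(5*t).
Try q_p = A*cos(t) + B*sin(t). Substituting and equating the coefficients of cos(t) and sin(t) gives A = 49/200, B = -7/200, so q_p = -7*sin(t)/200 + 49*cos(t)/200.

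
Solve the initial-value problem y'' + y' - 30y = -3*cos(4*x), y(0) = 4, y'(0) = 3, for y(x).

y = -3*sin(4*x)/533 + 69*cos(4*x)/1066 + 433*exp(-6*x)/286 + 1092*exp(5*x)/451

Characteristic equation r² + r - 30 = 0 factors as (r + 6)(r - 5) = 0, so r = -6, 5.
Hence y_h = C1*exp(-6*x) + C2*exp(5*x).
Try y_p = A*cos(4*x) + B*sin(4*x). Substituting and equating the coefficients of cos(4x) and sin(4x) gives A = 69/1066, B = -3/533, so y_p = -3*sin(4*x)/533 + 69*cos(4*x)/1066.
General solution: y = -3*sin(4*x)/533 + 69*cos(4*x)/1066 + C1*exp(-6*x) + C2*exp(5*x).
Apply the initial conditions: y(0) = 69/1066 + C1 + C2 = 4 and y'(0) = -12/533 - 6*C1 + 5*C2 = 3. Solving gives C1 = 433/286, C2 = 1092/451.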